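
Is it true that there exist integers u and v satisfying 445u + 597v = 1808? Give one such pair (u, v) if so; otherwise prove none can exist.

u = 428, v = -316

Since gcd(445, 597) = 1, every integer is an integer combination of 445 and 597.
Euclidean algorithm: 597 = 1·445 + 152, 445 = 2·152 + 141, 152 = 1·141 + 11, 141 = 12·11 + 9, 11 = 1·9 + 2, 9 = 4·2 + 1, 2 = 2·1 + 0.
Unwinding: 1 = 9 − 4·2 = 9 − 4·(11 − 1·9) = −4·11 + 5·9 = −4·11 + 5·(141 − 12·11) = 5·141 − 64·11 = 5·141 − 64·(152 − 1·141) = −64·152 + 69·141 = −64·152 + 69·(445 − 2·152) = 69·445 − 202·152 = 69·445 − 202·(597 − 1·445) = −202·597 + 271·445, i.e. 445·271 + 597·(-202) = 1.
Scaling by 1808 gives the particular solution (u, v) = (489968, -365216).
Subtracting 820·597 from u and adding 820·445 to v gives the tidier solution (428, -316).
Indeed 445·428 + 597·(-316) = 190460 − 188652 = 1808.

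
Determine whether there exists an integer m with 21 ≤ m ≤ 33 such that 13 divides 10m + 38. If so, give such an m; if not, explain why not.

For m = 21, 22, …, 29 the values 248, 258, 268, 278, 288, 298, 308, 318, 328 are not multiples of 13. m = 30 works, since 10·30 + 38 = 338 = 26·13.

m = 30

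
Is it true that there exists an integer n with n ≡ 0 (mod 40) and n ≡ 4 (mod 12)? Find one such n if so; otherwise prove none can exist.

n = 40

Here gcd(40, 12) = 4, and both 0 and 4 leave remainder 0 mod 4, so the system is consistent.
The integers ≡ 0 (mod 40) are 0, 40, …; their remainders mod 12 are 0, 4, so n = 40 is the first that is ≡ 4 (mod 12).
Verify: 40 = 1·40 + 0 and 40 = 3·12 + 4. ✓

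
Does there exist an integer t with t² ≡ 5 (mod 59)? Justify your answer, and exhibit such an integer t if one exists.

t = 51

t = 51 works: 51² = 2601, and 2601 − 5 = 2596 = 44·59.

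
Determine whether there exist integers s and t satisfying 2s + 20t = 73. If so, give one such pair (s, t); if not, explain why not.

No, no such integers exist.

Any value of 2s + 20t is a multiple of gcd(2, 20) = 2.
But 73 = 2·36 + 1, so 2 ∤ 73.
Hence no integers s, t satisfy the equation.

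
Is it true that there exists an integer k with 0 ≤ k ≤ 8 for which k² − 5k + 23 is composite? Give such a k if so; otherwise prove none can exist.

The values for k = 0, 1, …, 8 are 23, 19, 17, 17, 19, 23, 29, 37, 47, and each of these is prime.
So no value in the range makes the expression composite.

No, no such integer k in that range exists.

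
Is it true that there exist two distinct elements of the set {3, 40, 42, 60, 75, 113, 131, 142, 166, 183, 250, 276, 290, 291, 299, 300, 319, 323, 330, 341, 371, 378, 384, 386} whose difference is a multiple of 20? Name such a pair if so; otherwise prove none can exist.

3 and 183 are such a pair.

Reduce each element mod 20: 3↦3, 40↦0, 42↦2, 60↦0, 75↦15, 113↦13, 131↦11, 142↦2, 166↦6, 183↦3, 250↦10, 276↦16, 290↦10, 291↦11, 299↦19, 300↦0, 319↦19, 323↦3, 330↦10, 341↦1, 371↦11, 378↦18, 384↦4, 386↦6. The residue 3 repeats (at 3 and 183), and 183 − 3 = 180 = 9·20.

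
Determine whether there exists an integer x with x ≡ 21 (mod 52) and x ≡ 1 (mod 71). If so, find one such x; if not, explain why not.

The moduli 52 and 71 are coprime, so by the Chinese Remainder Theorem a unique solution modulo 3692 exists.
Any solution of the first congruence is x = 21 + 52t; substituting into the second, 52t ≡ 1 − 21 ≡ 51 (mod 71).
To invert 52 modulo 71: 71 = 1·52 + 19, 52 = 2·19 + 14, 19 = 1·14 + 5, 14 = 2·5 + 4, 5 = 1·4 + 1, 4 = 4·1 + 0, and unwinding, 1 = 5 − 1·4 = 5 − (14 − 2·5) = −14 + 3·5 = −14 + 3·(19 − 1·14) = 3·19 − 4·14 = 3·19 − 4·(52 − 2·19) = −4·52 + 11·19 = −4·52 + 11·(71 − 1·52) = 11·71 − 15·52. Thus 52⁻¹ ≡ -15 ≡ 56 (mod 71).
Therefore t ≡ 56·51 = 2856 ≡ 16 (mod 71).
Taking t = 16 gives x = 21 + 52·16 = 853.
Indeed 853 ≡ 21 (mod 52) and 853 ≡ 1 (mod 71).

x = 853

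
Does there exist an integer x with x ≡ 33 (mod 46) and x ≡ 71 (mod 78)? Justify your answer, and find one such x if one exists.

x = 539

Here gcd(46, 78) = 2, and both 33 and 71 leave remainder 1 mod 2, so the system is consistent.
Write x = 33 + 46t. Then 46t ≡ 71 − 33 ≡ 38 (mod 78); dividing through by 2 gives 23t ≡ 19 (mod 39).
Invert 23 mod 39 by the Euclidean algorithm: 39 = 1·23 + 16, 23 = 1·16 + 7, 16 = 2·7 + 2, 7 = 3·2 + 1, 2 = 2·1 + 0; back-substituting, 1 = 7 − 3·2 = 7 − 3·(16 − 2·7) = −3·16 + 7·7 = −3·16 + 7·(23 − 1·16) = 7·23 − 10·16 = 7·23 − 10·(39 − 1·23) = −10·39 + 17·23. Hence 23·17 ≡ 1, so 23⁻¹ ≡ 17 (mod 39).
Therefore t ≡ 17·19 = 323 ≡ 11 (mod 39).
Then x = 33 + 46·11 = 539.
Verify: 539 = 11·46 + 33 and 539 = 6·78 + 71. ✓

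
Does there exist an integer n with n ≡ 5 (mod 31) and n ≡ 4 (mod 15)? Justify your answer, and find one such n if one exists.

gcd(31, 15) = 1, so the Chinese Remainder Theorem guarantees exactly one residue class mod 465 satisfying both.
Any solution of the first congruence is n = 5 + 31t; substituting into the second, 31t ≡ 4 − 5 ≡ 14 (mod 15).
31 ≡ 1 (mod 15), so this reads 1t ≡ 14 (mod 15). So t ≡ 14 (mod 15).
Taking t = 14 gives n = 5 + 31·14 = 439.
Indeed 439 ≡ 5 (mod 31) and 439 ≡ 4 (mod 15).

n = 439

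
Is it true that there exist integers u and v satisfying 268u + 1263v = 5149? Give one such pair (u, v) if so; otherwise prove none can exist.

268 and 1263 are coprime, so 268u + 1263v ranges over all of ℤ.
Dividing repeatedly: 1263 = 4·268 + 191, 268 = 1·191 + 77, 191 = 2·77 + 37, 77 = 2·37 + 3, 37 = 12·3 + 1, 3 = 3·1 + 0.
Back-substituting, 1 = 37 − 12·3 = 37 − 12·(77 − 2·37) = −12·77 + 25·37 = −12·77 + 25·(191 − 2·77) = 25·191 − 62·77 = 25·191 − 62·(268 − 1·191) = −62·268 + 87·191 = −62·268 + 87·(1263 − 4·268) = 87·1263 − 410·268; that is, 268·(-410) + 1263·87 = 1.
Scaling by 5149 gives the particular solution (u, v) = (-2111090, 447963).
The general solution is u = -2111090 + 1263k, v = 447963 − 268k; taking k = 1672 gives the smaller pair u = 646, v = -133.
Indeed 268·646 + 1263·(-133) = 173128 − 167979 = 5149.

u = 646, v = -133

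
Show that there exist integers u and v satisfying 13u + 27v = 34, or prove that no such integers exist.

u = 13, v = -5

13 and 27 are coprime, so 13u + 27v ranges over all of ℤ.
Euclidean algorithm: 27 = 2·13 + 1, 13 = 13·1 + 0.
Back-substituting, 1 = 27 − 2·13; that is, 13·(-2) + 27·1 = 1.
Scaling by 34 gives the particular solution (u, v) = (-68, 34).
Adding 3·27 to u and subtracting 3·13 from v gives the tidier solution (13, -5).
Check: 13·13 + 27·(-5) = 169 − 135 = 34. ✓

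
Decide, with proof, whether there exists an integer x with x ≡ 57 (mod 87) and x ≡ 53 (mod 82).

x = 2841

gcd(87, 82) = 1, so the Chinese Remainder Theorem guarantees exactly one residue class mod 7134 satisfying both.
Any solution of the first congruence is x = 57 + 87t; substituting into the second, 87t ≡ 53 − 57 ≡ 78 (mod 82).
87 ≡ 5 (mod 82), so this reads 5t ≡ 78 (mod 82). Since 5·33 = 165 = 2·82 + 1, the inverse of 5 mod 82 is 33.
Therefore t ≡ 33·78 = 2574 ≡ 32 (mod 82).
With t = 32: x = 57 + 87·32 = 2841.
Verify: 2841 = 32·87 + 57 and 2841 = 34·82 + 53. ✓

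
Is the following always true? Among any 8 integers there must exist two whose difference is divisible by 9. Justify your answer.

Try 8 consecutive integers, 16, 17, …, 23. Their remainders mod 9 are 7, 8, 0, 1, 2, 3, 4, 5 — pairwise different, as any 8 ≤ 9 consecutive integers have distinct residues.
No two share a residue, so no pair has difference divisible by 9; the claim fails for this set.

No; for instance {16, 17, 18, 19, 20, 21, 22, 23} is a counterexample.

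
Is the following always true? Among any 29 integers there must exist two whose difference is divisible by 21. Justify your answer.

Yes.

Each integer lies in one of the 21 residue classes modulo 21.
Placing 29 integers into 21 classes, some class receives at least two — say a and b.
Then a ≡ b (mod 21), i.e. 21 ∣ (a − b).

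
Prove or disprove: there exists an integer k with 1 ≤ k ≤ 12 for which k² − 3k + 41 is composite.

At k = 10: 10² − 3·10 + 41 = 111 = 3·37, which is composite.

k = 10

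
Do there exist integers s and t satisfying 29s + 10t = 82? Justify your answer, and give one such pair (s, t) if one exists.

s = 8, t = -15

Since gcd(29, 10) = 1, every integer is an integer combination of 29 and 10.
Run the Euclidean algorithm on 29 and 10: 29 = 2·10 + 9, 10 = 1·9 + 1, 9 = 9·1 + 0.
Working back up the chain: 1 = 10 − 1·9 = 10 − (29 − 2·10) = −29 + 3·10. So 29·(-1) + 10·3 = 1.
Scaling by 82 gives the particular solution (s, t) = (-82, 246).
The general solution is s = -82 + 10k, t = 246 − 29k; taking k = 9 gives the smaller pair s = 8, t = -15.
Indeed 29·8 + 10·(-15) = 232 − 150 = 82.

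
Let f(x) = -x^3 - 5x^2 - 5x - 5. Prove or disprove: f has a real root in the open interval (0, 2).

The endpoint values f(0) = -5 and f(2) = -43 are both negative. Claim: f(x) < 0 for every x in (0, 2).
The nonzero coefficients of f are all negative, so for x > 0 every term of f(x) is negative (the constant term -5 strictly so).
Therefore f(x) < 0 throughout (0, 2), and f has no zero there.

No such root exists.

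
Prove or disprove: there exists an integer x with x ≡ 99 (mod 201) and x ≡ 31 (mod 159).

Both moduli are multiples of 3 = gcd(201, 159), so any solution would satisfy x ≡ 99 and x ≡ 31 modulo 3 simultaneously.
But 99 mod 3 = 0 while 31 mod 3 = 1, a contradiction.
So no integer satisfies both congruences.

No, no such integer exists.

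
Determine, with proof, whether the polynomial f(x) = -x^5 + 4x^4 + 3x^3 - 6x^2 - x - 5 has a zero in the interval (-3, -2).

No such root exists.

The endpoint values f(-3) = 430 and f(-2) = 45 are both positive. Claim: f(x) > 0 for every x in (-3, -2).
Substitute x = -2 − u, where 0 < u < 1 on the interval. Expanding, f(-2 − u) = u^5 + 14u^4 + 69u^3 + 152u^2 + 149u + 45.
The nonzero coefficients here are all positive, so for u > 0 every term is positive (or zero), and the constant term 45 is strictly positive.
Therefore f(x) > 0 throughout (-3, -2), and f has no zero there.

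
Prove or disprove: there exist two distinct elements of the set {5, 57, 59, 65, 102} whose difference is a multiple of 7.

Two integers differ by a multiple of 7 exactly when they have the same residue mod 7. The residues are 5↦5, 57↦1, 59↦3, 65↦2, 102↦4.
All 5 residues are distinct, so no two elements differ by a multiple of 7.

There is no such pair.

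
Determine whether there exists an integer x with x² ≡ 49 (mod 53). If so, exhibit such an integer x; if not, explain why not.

Take x = 7. Then 7² = 49, and since 0 ≤ 49 < 53 this is already reduced: 7² ≡ 49 (mod 53).

x = 7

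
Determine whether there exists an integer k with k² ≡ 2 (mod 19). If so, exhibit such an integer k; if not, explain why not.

Computing k² mod 19 for k = 0, 1, …, 9 (enough, by the symmetry k ↦ 19 − k) gives 0, 1, 4, 9, 16, 6, 17, 11, 7, 5.
The set of squares mod 19 is therefore {0, 1, 4, 5, 6, 7, 9, 11, 16, 17}, which does not contain 2.
Therefore k² ≡ 2 (mod 19) has no solution.

There is no such integer.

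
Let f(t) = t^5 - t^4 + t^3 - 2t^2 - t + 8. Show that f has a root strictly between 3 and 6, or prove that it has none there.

f(3) = 176 and f(6) = 6626, both positive, so a sign-change argument is unavailable; we show f keeps this sign on the whole interval.
Shift to the endpoint 3: with t = 3 + u (0 < u < 3), one computes f(3 + u) = u^5 + 14u^4 + 79u^3 + 223u^2 + 311u + 176.
All 6 nonzero coefficients of this polynomial in u are positive; hence for u > 0 the value is a sum of positive terms (the constant 176 among them).
Therefore f(t) > 0 throughout (3, 6), and f has no zero there.

f has no root in that interval.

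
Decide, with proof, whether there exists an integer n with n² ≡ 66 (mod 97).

n = 39

Take n = 39. Then 39² = 1521 = 15·97 + 66, so 39² ≡ 66 (mod 97).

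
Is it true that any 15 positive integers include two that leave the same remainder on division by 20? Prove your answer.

Try 15 consecutive integers, 34, 35, …, 48. Their remainders mod 20 are 14, 15, 16, 17, 18, 19, 0, 1, 2, 3, 4, 5, 6, 7, 8 — pairwise different, as any 15 ≤ 20 consecutive integers have distinct residues.
So no two of them leave the same remainder on division by 20; the claim fails for this set.

No, the set {34, 35, 36, 37, 38, 39, 40, 41, 42, 43, 44, 45, 46, 47, 48} is a counterexample.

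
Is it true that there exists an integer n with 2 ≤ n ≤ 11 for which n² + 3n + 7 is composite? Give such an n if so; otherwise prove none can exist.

At n = 3: 3² + 3·3 + 7 = 25 = 5·5, which is composite.

n = 3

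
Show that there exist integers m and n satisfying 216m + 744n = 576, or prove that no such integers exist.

m = 13, n = -3

Every value of 216m + 744n is a multiple of gcd(216, 744) = 24; since 24 ∣ 576, solutions exist.
Dividing through by 24 reduces the equation to 9m + 31n = 24.
Dividing repeatedly: 31 = 3·9 + 4, 9 = 2·4 + 1, 4 = 4·1 + 0.
Back-substituting, 1 = 9 − 2·4 = 9 − 2·(31 − 3·9) = −2·31 + 7·9; that is, 9·7 + 31·(-2) = 1.
Multiplying through by 24: m = 7·24 = 168, n = (-2)·24 = -48 is a solution.
The general solution is m = 168 + 31k, n = -48 − 9k; taking k = -5 gives the smaller pair m = 13, n = -3.
Check: 216·13 + 744·(-3) = 2808 − 2232 = 576. ✓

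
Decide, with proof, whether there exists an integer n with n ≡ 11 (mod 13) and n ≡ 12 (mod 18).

gcd(13, 18) = 1, so the Chinese Remainder Theorem guarantees exactly one residue class mod 234 satisfying both.
Any solution of the first congruence is n = 11 + 13t; substituting into the second, 13t ≡ 12 − 11 ≡ 1 (mod 18).
To invert 13 modulo 18: 18 = 1·13 + 5, 13 = 2·5 + 3, 5 = 1·3 + 2, 3 = 1·2 + 1, 2 = 2·1 + 0, and unwinding, 1 = 3 − 1·2 = 3 − (5 − 1·3) = −5 + 2·3 = −5 + 2·(13 − 2·5) = 2·13 − 5·5 = 2·13 − 5·(18 − 1·13) = −5·18 + 7·13. Thus 13⁻¹ ≡ 7 (mod 18).
Multiplying by 7: t ≡ 7·1 = 7 (mod 18).
Taking t = 7 gives n = 11 + 13·7 = 102.
Indeed 102 ≡ 11 (mod 13) and 102 ≡ 12 (mod 18).

n = 102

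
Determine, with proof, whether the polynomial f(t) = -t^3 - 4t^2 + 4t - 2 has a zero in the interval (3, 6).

f(3) = -53 and f(6) = -338, both negative, so a sign-change argument is unavailable; we show f keeps this sign on the whole interval.
Shift to the endpoint 3: with t = 3 + u (0 < u < 3), one computes f(3 + u) = -u^3 - 13u^2 - 47u - 53.
All 4 nonzero coefficients of this polynomial in u are negative; hence for u > 0 the value is a sum of negative terms (the constant -53 among them).
Therefore f(t) < 0 throughout (3, 6), and f has no zero there.

No such root exists.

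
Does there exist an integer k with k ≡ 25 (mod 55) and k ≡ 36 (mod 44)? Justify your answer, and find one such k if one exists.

Here gcd(55, 44) = 11, and both 25 and 36 leave remainder 3 mod 11, so the system is consistent.
Step through k = 25, 25 + 55, 25 + 2·55, …: the values 25, 80 reduce mod 44 to 25, 36. The value 80 hits 36.
Verify: 80 = 1·55 + 25 and 80 = 1·44 + 36. ✓

k = 80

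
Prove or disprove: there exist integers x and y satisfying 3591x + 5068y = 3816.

No such integers exist.

Any value of 3591x + 5068y is a multiple of gcd(3591, 5068) = 7.
But 3816 = 7·545 + 1, so 7 ∤ 3816.
Therefore 3591x + 5068y = 3816 has no solution in integers.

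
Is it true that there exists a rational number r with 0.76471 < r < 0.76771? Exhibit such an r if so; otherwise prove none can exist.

r = 23/30

Multiplying by 30: 30·0.76471 = 22.94130 and 30·0.76771 = 23.03130, so the integer 23 lies strictly between them.
So r = 23/30 works: it is a ratio of integers, and dividing 30·0.76471 < 23 < 30·0.76771 through by 30 gives 0.76471 < 23/30 < 0.76771.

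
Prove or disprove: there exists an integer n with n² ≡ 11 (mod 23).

Apply Euler's criterion with the prime 23: 11 is a quadratic residue iff 11^11 ≡ 1 (mod 23), and a non-residue iff it is ≡ −1.
Squaring successively (mod 23): 11^2 = 121 ≡ 6; 11^4 ≡ 6² = 36 ≡ 13; 11^8 ≡ 13² = 169 ≡ 8.
Since 11 = 8 + 2 + 1, 11^11 ≡ 8 · 6 · 11; multiplying out mod 23: 8·6 = 48 ≡ 2, then 2·11 = 22 ≡ 22. Thus 11^11 ≡ 22 ≡ −1 (mod 23).
The value −1 means 11 is a non-residue modulo 23, so n² ≡ 11 (mod 23) is impossible.

No, no such integer exists.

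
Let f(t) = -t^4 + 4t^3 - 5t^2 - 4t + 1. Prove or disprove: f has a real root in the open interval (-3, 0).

Yes, f has a root in the interval.

f(-3) = -221 and f(0) = 1, which have opposite signs.
f is continuous everywhere (it is a polynomial), in particular on [-3, 0].
By the Intermediate Value Theorem f must vanish at some point of (-3, 0).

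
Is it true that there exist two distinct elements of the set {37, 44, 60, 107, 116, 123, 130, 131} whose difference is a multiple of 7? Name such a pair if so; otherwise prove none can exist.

Both 37 and 44 leave remainder 2 on division by 7; their difference 7 = 1·7 is a multiple of 7.

Yes: 37 and 44.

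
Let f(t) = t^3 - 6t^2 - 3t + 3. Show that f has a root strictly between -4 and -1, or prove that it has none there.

The endpoint values f(-4) = -145 and f(-1) = -1 are both negative. Claim: f(t) < 0 for every t in (-4, -1).
Substitute t = -1 − u, where 0 < u < 3 on the interval. Expanding, f(-1 − u) = -u^3 - 9u^2 - 12u - 1.
All 4 nonzero coefficients of this polynomial in u are negative; hence for u > 0 the value is a sum of negative terms (the constant -1 among them).
So f is strictly negative on (-4, -1); no root exists in the interval.

No such root exists.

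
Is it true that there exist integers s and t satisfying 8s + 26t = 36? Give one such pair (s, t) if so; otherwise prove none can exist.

gcd(8, 26) = 2, and 2 divides 36, so integer solutions exist.
Dividing through by 2 reduces the equation to 4s + 13t = 18.
Euclidean algorithm: 13 = 3·4 + 1, 4 = 4·1 + 0.
Back-substituting, 1 = 13 − 3·4; that is, 4·(-3) + 13·1 = 1.
Times 18: 4·(-54) + 13·18 = 18, so (-54, 18) solves it.
The general solution is s = -54 + 13k, t = 18 − 4k; taking k = 5 gives the smaller pair s = 11, t = -2.
Check: 8·11 + 26·(-2) = 88 − 52 = 36. ✓

s = 11, t = -2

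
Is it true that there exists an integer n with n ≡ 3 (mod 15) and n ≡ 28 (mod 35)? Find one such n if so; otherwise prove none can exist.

n = 63

The moduli are not coprime: gcd(15, 35) = 5. Compatibility requires 5 ∣ (28 − 3) = 25, which holds, so solutions exist.
List candidates n ≡ 3 (mod 15): 3, 18, 33, 48, 63. Modulo 35 these are 3, 18, 33, 13, 28; 63 gives 28 as required.
Check: 63 mod 15 = 3, 63 mod 35 = 28. ✓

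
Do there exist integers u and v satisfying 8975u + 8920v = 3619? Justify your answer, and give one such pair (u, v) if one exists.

There are no such integers.

gcd(8975, 8920) = 5, so every integer of the form 8975u + 8920v is a multiple of 5.
However 3619 leaves remainder 4 on division by 5.
Hence no integers u, v satisfy the equation.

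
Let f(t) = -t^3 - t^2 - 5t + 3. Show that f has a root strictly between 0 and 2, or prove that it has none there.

f(0) = 3 and f(2) = -19, which have opposite signs.
Since f is a polynomial it is continuous on [0, 2].
By the Intermediate Value Theorem, f takes the value 0 somewhere in the open interval.

Yes, f has a root in the interval.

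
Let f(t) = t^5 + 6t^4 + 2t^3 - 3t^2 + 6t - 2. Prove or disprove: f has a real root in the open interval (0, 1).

Yes, f has a root in the interval.

f(0) = -2 and f(1) = 10, which have opposite signs.
As a polynomial, f is continuous on every closed interval.
By the Intermediate Value Theorem, f takes the value 0 somewhere in the open interval.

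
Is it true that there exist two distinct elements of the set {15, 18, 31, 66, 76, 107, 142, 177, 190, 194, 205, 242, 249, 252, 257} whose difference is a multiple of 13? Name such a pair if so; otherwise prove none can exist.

Yes: 15 and 249.

15 mod 13 = 2 and 249 mod 13 = 2, so 249 − 15 = 234 = 18·13.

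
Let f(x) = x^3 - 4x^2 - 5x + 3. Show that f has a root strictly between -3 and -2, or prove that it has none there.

f has no root in that interval.

f(-3) = -45 and f(-2) = -11, both negative, so a sign-change argument is unavailable; we show f keeps this sign on the whole interval.
Substitute x = -2 − u, where 0 < u < 1 on the interval. Expanding, f(-2 − u) = -u^3 - 10u^2 - 23u - 11.
All 4 nonzero coefficients of this polynomial in u are negative; hence for u > 0 the value is a sum of negative terms (the constant -11 among them).
So f is strictly negative on (-3, -2); no root exists in the interval.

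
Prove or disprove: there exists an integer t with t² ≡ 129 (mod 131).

t = 28

t = 28 works: 28² = 784, and 784 − 129 = 655 = 5·131.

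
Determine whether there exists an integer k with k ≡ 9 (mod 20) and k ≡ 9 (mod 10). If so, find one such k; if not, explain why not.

gcd(20, 10) = 10. A simultaneous solution exists iff 9 ≡ 9 (mod 10); here 9 mod 10 = 9 = 9 mod 10, so it does.
The smallest candidate k = 9 works directly: 9 ≡ 9 (mod 10).
Verify: 9 = 0·20 + 9 and 9 = 0·10 + 9. ✓

k = 9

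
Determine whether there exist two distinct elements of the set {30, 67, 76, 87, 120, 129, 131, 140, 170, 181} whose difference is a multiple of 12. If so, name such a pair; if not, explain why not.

No such pair exists.

Reduce each element modulo 12: 30↦6, 67↦7, 76↦4, 87↦3, 120↦0, 129↦9, 131↦11, 140↦8, 170↦2, 181↦1.
No residue repeats among the 10 elements, so no pair has difference ≡ 0 (mod 12).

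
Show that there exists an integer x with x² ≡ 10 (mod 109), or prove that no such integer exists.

109 is prime, so by Euler's criterion 10 is a square mod 109 iff 10^((109−1)/2) = 10^54 ≡ 1 (mod 109).
Repeated squaring mod 109: 10^2 = 100 ≡ 100; 10^4 ≡ 100² = 10000 ≡ 81; 10^8 ≡ 81² = 6561 ≡ 21; 10^16 ≡ 21² = 441 ≡ 5; 10^32 ≡ 5² = 25 ≡ 25.
Since 54 = 32 + 16 + 4 + 2, 10^54 ≡ 25 · 5 · 81 · 100; multiplying out mod 109: 25·5 = 125 ≡ 16, then 16·81 = 1296 ≡ 97, then 97·100 = 9700 ≡ 108. Thus 10^54 ≡ 108 ≡ −1 (mod 109).
The value −1 means 10 is a non-residue modulo 109, so x² ≡ 10 (mod 109) is impossible.

No, no such integer exists.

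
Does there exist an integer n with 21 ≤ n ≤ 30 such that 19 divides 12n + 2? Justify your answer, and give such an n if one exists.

n = 22

At n = 21 the value 254 is not a multiple of 19. Try n = 22: 12·22 + 2 = 266 = 14·19, which is divisible by 19.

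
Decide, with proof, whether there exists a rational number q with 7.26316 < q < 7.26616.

Look for a denominator N such that an integer falls strictly between N·7.26316 and N·7.26616. N = 34 works: 34·7.26316 = 246.94744 < 247 < 247.04944 = 34·7.26616.
Dividing back, 7.26316 < 247/34 < 7.26616, and 247/34 is rational.

q = 247/34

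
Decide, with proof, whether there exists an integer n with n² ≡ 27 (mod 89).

89 is prime, so by Euler's criterion 27 is a square mod 89 iff 27^((89−1)/2) = 27^44 ≡ 1 (mod 89).
Repeated squaring mod 89: 27^2 = 729 ≡ 17; 27^4 ≡ 17² = 289 ≡ 22; 27^8 ≡ 22² = 484 ≡ 39; 27^16 ≡ 39² = 1521 ≡ 8; 27^32 ≡ 8² = 64 ≡ 64.
Since 44 = 32 + 8 + 4, 27^44 ≡ 64 · 39 · 22; multiplying out mod 89: 64·39 = 2496 ≡ 4, then 4·22 = 88 ≡ 88. Thus 27^44 ≡ 88 ≡ −1 (mod 89).
By Euler's criterion 27 is a quadratic non-residue mod 89: no n satisfies n² ≡ 27 (mod 89).

There is no such integer.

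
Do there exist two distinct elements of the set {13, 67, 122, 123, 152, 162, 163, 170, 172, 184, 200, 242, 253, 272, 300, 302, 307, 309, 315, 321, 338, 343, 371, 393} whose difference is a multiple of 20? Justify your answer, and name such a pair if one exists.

13 and 253 are such a pair.

13 mod 20 = 13 and 253 mod 20 = 13, so 253 − 13 = 240 = 12·20.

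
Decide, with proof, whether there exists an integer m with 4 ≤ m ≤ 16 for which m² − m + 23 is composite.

m = 14

At m = 14: 14² − 14 + 23 = 205 = 5·41, which is composite.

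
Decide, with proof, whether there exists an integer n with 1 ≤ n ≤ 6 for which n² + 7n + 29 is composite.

The values for n = 1, 2, …, 6 are 37, 47, 59, 73, 89, 107, and each of these is prime.
So no value in the range makes the expression composite.

No such integer n in that range exists.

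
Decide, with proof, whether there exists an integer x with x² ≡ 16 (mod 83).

x = 79

x = 79 works: 79² = 6241, and 6241 − 16 = 6225 = 75·83.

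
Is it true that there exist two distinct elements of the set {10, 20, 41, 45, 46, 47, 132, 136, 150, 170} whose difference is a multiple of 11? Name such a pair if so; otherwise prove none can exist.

Reduce each element modulo 11: 10↦10, 20↦9, 41↦8, 45↦1, 46↦2, 47↦3, 132↦0, 136↦4, 150↦7, 170↦5.
All 10 residues are distinct, so no two elements differ by a multiple of 11.

There is no such pair.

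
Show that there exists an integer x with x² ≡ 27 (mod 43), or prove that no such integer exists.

Apply Euler's criterion with the prime 43: 27 is a quadratic residue iff 27^21 ≡ 1 (mod 43), and a non-residue iff it is ≡ −1.
Squaring successively (mod 43): 27^2 = 729 ≡ 41; 27^4 ≡ 41² = 1681 ≡ 4; 27^8 ≡ 4² = 16 ≡ 16; 27^16 ≡ 16² = 256 ≡ 41.
Since 21 = 16 + 4 + 1, 27^21 ≡ 41 · 4 · 27; multiplying out mod 43: 41·4 = 164 ≡ 35, then 35·27 = 945 ≡ 42. Thus 27^21 ≡ 42 ≡ −1 (mod 43).
The value −1 means 27 is a non-residue modulo 43, so x² ≡ 27 (mod 43) is impossible.

No such integer exists.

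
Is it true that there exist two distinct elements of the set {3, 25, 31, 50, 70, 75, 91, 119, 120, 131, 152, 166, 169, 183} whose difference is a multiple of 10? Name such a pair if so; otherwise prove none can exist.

3 and 183 are such a pair.

3 mod 10 = 3 and 183 mod 10 = 3, so 183 − 3 = 180 = 18·10.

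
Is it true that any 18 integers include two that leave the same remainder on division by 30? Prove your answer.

No, the set {23, 24, 25, 26, 27, 28, 29, 30, 31, 32, 33, 34, 35, 36, 37, 38, 39, 40} is a counterexample.

Try 18 consecutive integers, 23, 24, …, 40. Their remainders mod 30 are 23, 24, 25, 26, 27, 28, 29, 0, 1, 2, 3, 4, 5, 6, 7, 8, 9, 10 — pairwise different, as any 18 ≤ 30 consecutive integers have distinct residues.
So no two of them leave the same remainder on division by 30; the claim fails for this set.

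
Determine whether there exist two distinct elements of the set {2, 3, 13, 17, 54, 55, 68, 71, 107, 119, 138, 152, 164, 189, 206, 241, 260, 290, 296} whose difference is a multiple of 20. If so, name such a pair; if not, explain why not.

Reduce each element modulo 20: 2↦2, 3↦3, 13↦13, 17↦17, 54↦14, 55↦15, 68↦8, 71↦11, 107↦7, 119↦19, 138↦18, 152↦12, 164↦4, 189↦9, 206↦6, 241↦1, 260↦0, 290↦10, 296↦16.
All 19 residues are distinct, so no two elements differ by a multiple of 20.

No, no such pair exists.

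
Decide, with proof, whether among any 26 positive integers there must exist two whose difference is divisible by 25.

Yes, this is always true.

There are exactly 25 possible remainders on division by 25.
Since 26 > 25, two of the 26 integers must share a residue class by the pigeonhole principle; call them a and b.
Then a ≡ b (mod 25), i.e. 25 ∣ (a − b).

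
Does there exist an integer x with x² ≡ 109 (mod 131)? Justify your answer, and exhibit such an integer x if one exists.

Take x = 41. Then 41² = 1681 = 12·131 + 109, so 41² ≡ 109 (mod 131).

x = 41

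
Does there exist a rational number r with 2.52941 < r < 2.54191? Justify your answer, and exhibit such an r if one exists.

r = 33/13

Scale by 13: the interval becomes (32.88233, 33.04483), which contains the integer 33.
Dividing back, 2.52941 < 33/13 < 2.54191, and 33/13 is rational.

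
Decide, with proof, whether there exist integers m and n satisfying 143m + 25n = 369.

m = 8, n = -31

143 and 25 are coprime, so 143m + 25n ranges over all of ℤ.
Dividing repeatedly: 143 = 5·25 + 18, 25 = 1·18 + 7, 18 = 2·7 + 4, 7 = 1·4 + 3, 4 = 1·3 + 1, 3 = 3·1 + 0.
Unwinding: 1 = 4 − 1·3 = 4 − (7 − 1·4) = −7 + 2·4 = −7 + 2·(18 − 2·7) = 2·18 − 5·7 = 2·18 − 5·(25 − 1·18) = −5·25 + 7·18 = −5·25 + 7·(143 − 5·25) = 7·143 − 40·25, i.e. 143·7 + 25·(-40) = 1.
Multiplying through by 369: m = 7·369 = 2583, n = (-40)·369 = -14760 is a solution.
Shifting by a multiple of (25, −143) keeps it a solution: m = 2583 − 103·25 = 8, n = -14760 + 103·143 = -31.
Indeed 143·8 + 25·(-31) = 1144 − 775 = 369.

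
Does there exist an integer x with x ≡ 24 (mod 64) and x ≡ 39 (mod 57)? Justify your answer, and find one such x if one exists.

Since 64 and 57 share no common factor, CRT says the pair of congruences has a solution (unique mod 3648).
Write x = 24 + 64t and require 24 + 64t ≡ 39 (mod 57), i.e. 64t ≡ 15 (mod 57).
64 ≡ 7 (mod 57), so this reads 7t ≡ 15 (mod 57). To invert 7 modulo 57: 57 = 8·7 + 1, 7 = 7·1 + 0, and unwinding, 1 = 57 − 8·7. Thus 7⁻¹ ≡ -8 ≡ 49 (mod 57).
Therefore t ≡ 49·15 = 735 ≡ 51 (mod 57).
With t = 51: x = 24 + 64·51 = 3288.
Check: 3288 mod 64 = 24, 3288 mod 57 = 39. ✓

x = 3288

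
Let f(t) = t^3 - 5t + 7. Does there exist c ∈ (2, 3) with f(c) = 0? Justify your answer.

The endpoint values f(2) = 5 and f(3) = 19 are both positive. Claim: f(t) > 0 for every t in (2, 3).
Shift to the endpoint 2: with t = 2 + u (0 < u < 1), one computes f(2 + u) = u^3 + 6u^2 + 7u + 5.
The nonzero coefficients here are all positive, so for u > 0 every term is positive (or zero), and the constant term 5 is strictly positive.
Therefore f(t) > 0 throughout (2, 3), and f has no zero there.

No such root exists.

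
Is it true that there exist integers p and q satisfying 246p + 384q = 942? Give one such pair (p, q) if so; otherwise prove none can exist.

p = 21, q = -11

Since gcd(246, 384) = 6 and 942 = 6·157, Bézout's identity guarantees a solution.
Dividing through by 6 reduces the equation to 41p + 64q = 157.
Dividing repeatedly: 64 = 1·41 + 23, 41 = 1·23 + 18, 23 = 1·18 + 5, 18 = 3·5 + 3, 5 = 1·3 + 2, 3 = 1·2 + 1, 2 = 2·1 + 0.
Unwinding: 1 = 3 − 1·2 = 3 − (5 − 1·3) = −5 + 2·3 = −5 + 2·(18 − 3·5) = 2·18 − 7·5 = 2·18 − 7·(23 − 1·18) = −7·23 + 9·18 = −7·23 + 9·(41 − 1·23) = 9·41 − 16·23 = 9·41 − 16·(64 − 1·41) = −16·64 + 25·41, i.e. 41·25 + 64·(-16) = 1.
Scaling by 157 gives the particular solution (p, q) = (3925, -2512).
Shifting by a multiple of (64, −41) keeps it a solution: p = 3925 − 61·64 = 21, q = -2512 + 61·41 = -11.
Check: 246·21 + 384·(-11) = 5166 − 4224 = 942. ✓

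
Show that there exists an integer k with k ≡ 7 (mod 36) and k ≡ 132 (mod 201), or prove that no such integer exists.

gcd(36, 201) = 3. If k ≡ 7 (mod 36) and k ≡ 132 (mod 201), then k ≡ 7 (mod 3) and k ≡ 132 (mod 3).
These are incompatible: 7 − 132 = -125 is not divisible by 3.
Hence the system has no solution.

There is no such integer.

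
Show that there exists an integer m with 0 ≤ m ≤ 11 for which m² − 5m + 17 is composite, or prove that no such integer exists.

No such integer m in that range exists.

The values for m = 0, 1, …, 11 are 17, 13, 11, 11, 13, 17, 23, 31, 41, 53, 67, 83, and each of these is prime.
So no value in the range makes the expression composite.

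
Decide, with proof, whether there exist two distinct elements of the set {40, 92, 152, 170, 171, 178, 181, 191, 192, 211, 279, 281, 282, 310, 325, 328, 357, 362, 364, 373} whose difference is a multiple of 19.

Yes: 40 and 192.

Both 40 and 192 leave remainder 2 on division by 19; their difference 152 = 8·19 is a multiple of 19.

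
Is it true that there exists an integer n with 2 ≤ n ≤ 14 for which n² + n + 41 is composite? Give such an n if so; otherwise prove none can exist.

The values for n = 2, 3, …, 14 are 47, 53, 61, 71, 83, 97, 113, 131, 151, 173, 197, 223, 251, and each of these is prime.
So no value in the range makes the expression composite.

No, no such integer n in that range exists.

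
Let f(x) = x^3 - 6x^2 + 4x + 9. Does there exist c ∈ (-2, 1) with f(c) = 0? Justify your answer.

Yes, f has a root in the interval.

f(-2) = -31 and f(1) = 8, which have opposite signs.
Since f is a polynomial it is continuous on [-2, 1].
So by the Intermediate Value Theorem there is a c strictly between -2 and 1 with f(c) = 0.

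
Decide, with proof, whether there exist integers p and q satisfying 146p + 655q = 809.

p = 19, q = -3

146 and 655 are coprime, so 146p + 655q ranges over all of ℤ.
Euclidean algorithm: 655 = 4·146 + 71, 146 = 2·71 + 4, 71 = 17·4 + 3, 4 = 1·3 + 1, 3 = 3·1 + 0.
Back-substituting, 1 = 4 − 1·3 = 4 − (71 − 17·4) = −71 + 18·4 = −71 + 18·(146 − 2·71) = 18·146 − 37·71 = 18·146 − 37·(655 − 4·146) = −37·655 + 166·146; that is, 146·166 + 655·(-37) = 1.
Times 809: 146·134294 + 655·(-29933) = 809, so (134294, -29933) solves it.
Shifting by a multiple of (655, −146) keeps it a solution: p = 134294 − 205·655 = 19, q = -29933 + 205·146 = -3.
Check: 146·19 + 655·(-3) = 2774 − 1965 = 809. ✓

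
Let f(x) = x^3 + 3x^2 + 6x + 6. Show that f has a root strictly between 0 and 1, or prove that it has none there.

f has no root in that interval.

Evaluate at the endpoints: f(0) = 6, f(1) = 16 — same sign (positive).
The derivative f'(x) = 3x^2 + 6x + 6 is a quadratic with discriminant 6² − 4·3·6 = -36 < 0; it never vanishes, so it is always positive (sign of the leading coefficient).
So f is strictly increasing; between 0 and 1 its values lie between f(0) = 6 and f(1) = 16, all positive. Therefore f has no root in (0, 1).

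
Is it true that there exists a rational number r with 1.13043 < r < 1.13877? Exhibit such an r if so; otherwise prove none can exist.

Scale by 15: the interval becomes (16.95645, 17.08155), which contains the integer 17.
Dividing back, 1.13043 < 17/15 < 1.13877, and 17/15 is rational.

r = 17/15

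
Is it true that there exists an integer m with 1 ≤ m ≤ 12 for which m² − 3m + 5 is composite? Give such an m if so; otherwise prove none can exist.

At m = 10: 10² − 3·10 + 5 = 75 = 3·25, which is composite.

m = 10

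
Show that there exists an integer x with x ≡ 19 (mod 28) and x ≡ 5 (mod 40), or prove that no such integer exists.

Both moduli are multiples of 4 = gcd(28, 40), so any solution would satisfy x ≡ 19 and x ≡ 5 modulo 4 simultaneously.
But 19 mod 4 = 3 while 5 mod 4 = 1, a contradiction.
Therefore no such x exists.

No such integer exists.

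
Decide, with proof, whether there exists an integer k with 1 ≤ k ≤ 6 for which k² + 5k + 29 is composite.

k = 6

At k = 6: 6² + 5·6 + 29 = 95 = 5·19, which is composite.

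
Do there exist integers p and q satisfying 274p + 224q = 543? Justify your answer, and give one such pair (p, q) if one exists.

Any value of 274p + 224q is a multiple of gcd(274, 224) = 2.
However 543 leaves remainder 1 on division by 2.
Therefore 274p + 224q = 543 has no solution in integers.

There are no such integers.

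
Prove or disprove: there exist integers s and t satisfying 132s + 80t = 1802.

No, no such integers exist.

Both 132 and 80 are divisible by gcd(132, 80) = 4, hence so is any combination 132s + 80t.
However 1802 leaves remainder 2 on division by 4.
Therefore 132s + 80t = 1802 has no solution in integers.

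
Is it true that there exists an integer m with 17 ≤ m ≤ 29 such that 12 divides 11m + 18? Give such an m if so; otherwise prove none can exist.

m = 18

At m = 17 the value 205 is not a multiple of 12. Try m = 18: 11·18 + 18 = 216 = 18·12, which is divisible by 12.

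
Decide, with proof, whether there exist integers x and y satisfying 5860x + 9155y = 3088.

There are no such integers.

Any value of 5860x + 9155y is a multiple of gcd(5860, 9155) = 5.
However 3088 leaves remainder 3 on division by 5.
So the equation is unsolvable over ℤ.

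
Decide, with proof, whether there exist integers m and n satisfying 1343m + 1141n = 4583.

Since gcd(1343, 1141) = 1, every integer is an integer combination of 1343 and 1141.
Euclidean algorithm: 1343 = 1·1141 + 202, 1141 = 5·202 + 131, 202 = 1·131 + 71, 131 = 1·71 + 60, 71 = 1·60 + 11, 60 = 5·11 + 5, 11 = 2·5 + 1, 5 = 5·1 + 0.
Back-substituting, 1 = 11 − 2·5 = 11 − 2·(60 − 5·11) = −2·60 + 11·11 = −2·60 + 11·(71 − 1·60) = 11·71 − 13·60 = 11·71 − 13·(131 − 1·71) = −13·131 + 24·71 = −13·131 + 24·(202 − 1·131) = 24·202 − 37·131 = 24·202 − 37·(1141 − 5·202) = −37·1141 + 209·202 = −37·1141 + 209·(1343 − 1·1141) = 209·1343 − 246·1141; that is, 1343·209 + 1141·(-246) = 1.
Scaling by 4583 gives the particular solution (m, n) = (957847, -1127418).
Subtracting 839·1141 from m and adding 839·1343 to n gives the tidier solution (548, -641).
Check: 1343·548 + 1141·(-641) = 735964 − 731381 = 4583. ✓

m = 548, n = -641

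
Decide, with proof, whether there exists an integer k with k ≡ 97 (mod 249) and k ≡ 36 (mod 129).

gcd(249, 129) = 3. If k ≡ 97 (mod 249) and k ≡ 36 (mod 129), then k ≡ 97 (mod 3) and k ≡ 36 (mod 3).
However 97 ≡ 1 and 36 ≡ 0 (mod 3), and 1 ≠ 0.
Therefore no such k exists.

No such integer exists.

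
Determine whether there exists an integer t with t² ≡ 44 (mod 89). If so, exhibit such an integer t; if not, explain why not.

t = 69

Take t = 69. Then 69² = 4761 = 53·89 + 44, so 69² ≡ 44 (mod 89).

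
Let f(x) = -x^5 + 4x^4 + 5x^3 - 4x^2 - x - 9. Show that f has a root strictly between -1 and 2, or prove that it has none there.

Such a root exists.

f(-1) = -12 and f(2) = 45, which have opposite signs.
f is continuous everywhere (it is a polynomial), in particular on [-1, 2].
By the Intermediate Value Theorem, f takes the value 0 somewhere in the open interval.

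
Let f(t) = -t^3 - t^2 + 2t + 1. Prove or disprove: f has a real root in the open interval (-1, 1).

Such a root exists.

f(-1) = -1 and f(1) = 1, which have opposite signs.
Since f is a polynomial it is continuous on [-1, 1].
By the Intermediate Value Theorem, f takes the value 0 somewhere in the open interval.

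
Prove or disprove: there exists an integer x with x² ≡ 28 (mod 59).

x = 21

x = 21 works: 21² = 441, and 441 − 28 = 413 = 7·59.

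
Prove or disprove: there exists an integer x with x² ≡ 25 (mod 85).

Take x = 5. Then 5² = 25, and since 0 ≤ 25 < 85 this is already reduced: 5² ≡ 25 (mod 85).

x = 5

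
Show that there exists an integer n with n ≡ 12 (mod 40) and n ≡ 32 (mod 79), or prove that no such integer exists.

gcd(40, 79) = 1, so the Chinese Remainder Theorem guarantees exactly one residue class mod 3160 satisfying both.
Any solution of the first congruence is n = 12 + 40t; substituting into the second, 40t ≡ 32 − 12 ≡ 20 (mod 79).
Note 40·2 = 80 ≡ 1 (mod 79) (as 80 − 1 = 1·79), so 40⁻¹ ≡ 2.
Multiplying by 2: t ≡ 2·20 = 40 (mod 79).
With t = 40: n = 12 + 40·40 = 1612.
Indeed 1612 ≡ 12 (mod 40) and 1612 ≡ 32 (mod 79).

n = 1612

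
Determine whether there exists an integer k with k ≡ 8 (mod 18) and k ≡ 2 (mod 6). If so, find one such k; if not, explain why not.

The moduli are not coprime: gcd(18, 6) = 6. Compatibility requires 6 ∣ (2 − 8) = -6, which holds, so solutions exist.
The smallest candidate k = 8 works directly: 8 ≡ 2 (mod 6).
Check: 8 mod 18 = 8, 8 mod 6 = 2. ✓

k = 8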